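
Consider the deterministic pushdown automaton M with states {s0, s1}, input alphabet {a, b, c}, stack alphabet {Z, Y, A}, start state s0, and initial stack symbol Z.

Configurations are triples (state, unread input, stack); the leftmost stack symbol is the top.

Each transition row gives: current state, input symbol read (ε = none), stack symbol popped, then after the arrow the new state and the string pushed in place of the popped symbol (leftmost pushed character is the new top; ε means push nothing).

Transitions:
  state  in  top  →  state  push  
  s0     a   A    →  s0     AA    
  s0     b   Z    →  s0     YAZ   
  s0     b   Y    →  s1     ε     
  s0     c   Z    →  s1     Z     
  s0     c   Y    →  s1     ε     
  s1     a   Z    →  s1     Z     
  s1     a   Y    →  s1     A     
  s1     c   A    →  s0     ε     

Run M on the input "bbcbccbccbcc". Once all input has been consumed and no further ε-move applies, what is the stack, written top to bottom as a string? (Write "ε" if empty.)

(s0, bbcbccbccbcc, Z) ⊢ (s0, bcbccbccbcc, YAZ) ⊢ (s1, cbccbccbcc, AZ) ⊢ (s0, bccbccbcc, Z) ⊢ (s0, ccbccbcc, YAZ) ⊢ (s1, cbccbcc, AZ) ⊢ (s0, bccbcc, Z) ⊢ (s0, ccbcc, YAZ) ⊢ (s1, cbcc, AZ) ⊢ (s0, bcc, Z) ⊢ (s0, cc, YAZ) ⊢ (s1, c, AZ) ⊢ (s0, ε, Z)
All input consumed in state s0 with stack Z.

Z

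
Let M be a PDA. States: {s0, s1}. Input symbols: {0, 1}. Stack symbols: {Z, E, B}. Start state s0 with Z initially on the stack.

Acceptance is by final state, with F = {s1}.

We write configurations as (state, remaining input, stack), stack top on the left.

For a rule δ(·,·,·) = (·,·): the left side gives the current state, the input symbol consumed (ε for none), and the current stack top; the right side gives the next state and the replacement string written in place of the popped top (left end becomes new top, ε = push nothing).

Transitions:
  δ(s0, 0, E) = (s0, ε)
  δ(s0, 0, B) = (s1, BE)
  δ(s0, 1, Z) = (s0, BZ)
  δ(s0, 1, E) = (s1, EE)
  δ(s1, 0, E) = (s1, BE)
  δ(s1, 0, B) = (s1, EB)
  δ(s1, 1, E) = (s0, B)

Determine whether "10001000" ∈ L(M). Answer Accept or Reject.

Reject

No computation consumes all input and reaches a final state.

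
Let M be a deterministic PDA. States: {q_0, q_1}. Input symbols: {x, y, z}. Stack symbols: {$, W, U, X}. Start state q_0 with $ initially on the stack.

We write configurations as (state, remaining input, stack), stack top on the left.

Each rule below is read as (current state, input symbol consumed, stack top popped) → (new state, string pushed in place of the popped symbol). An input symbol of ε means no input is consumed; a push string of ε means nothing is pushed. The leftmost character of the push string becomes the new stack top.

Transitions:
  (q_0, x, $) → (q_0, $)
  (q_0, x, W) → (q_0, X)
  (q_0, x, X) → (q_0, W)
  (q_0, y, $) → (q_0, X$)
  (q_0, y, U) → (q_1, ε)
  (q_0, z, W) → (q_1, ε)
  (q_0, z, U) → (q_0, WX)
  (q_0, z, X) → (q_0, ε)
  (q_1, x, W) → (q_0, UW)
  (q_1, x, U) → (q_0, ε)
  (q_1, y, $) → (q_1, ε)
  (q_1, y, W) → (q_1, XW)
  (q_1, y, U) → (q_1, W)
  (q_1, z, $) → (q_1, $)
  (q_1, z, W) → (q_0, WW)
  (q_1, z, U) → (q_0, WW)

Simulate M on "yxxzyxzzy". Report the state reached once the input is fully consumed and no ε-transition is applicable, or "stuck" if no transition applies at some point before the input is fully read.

q_1

(q_0, yxxzyxzzy, $)
  read y, top $: go to q_0, push X$ → (q_0, xxzyxzzy, X$)
  read x, top X: go to q_0, push W → (q_0, xzyxzzy, W$)
  read x, top W: go to q_0, push X → (q_0, zyxzzy, X$)
  read z, top X: go to q_0, push ε → (q_0, yxzzy, $)
  read y, top $: go to q_0, push X$ → (q_0, xzzy, X$)
  read x, top X: go to q_0, push W → (q_0, zzy, W$)
  read z, top W: go to q_1, push ε → (q_1, zy, $)
  read z, top $: go to q_1, push $ → (q_1, y, $)
  read y, top $: go to q_1, push ε → (q_1, ε, ε)
All input consumed; M is in state q_1.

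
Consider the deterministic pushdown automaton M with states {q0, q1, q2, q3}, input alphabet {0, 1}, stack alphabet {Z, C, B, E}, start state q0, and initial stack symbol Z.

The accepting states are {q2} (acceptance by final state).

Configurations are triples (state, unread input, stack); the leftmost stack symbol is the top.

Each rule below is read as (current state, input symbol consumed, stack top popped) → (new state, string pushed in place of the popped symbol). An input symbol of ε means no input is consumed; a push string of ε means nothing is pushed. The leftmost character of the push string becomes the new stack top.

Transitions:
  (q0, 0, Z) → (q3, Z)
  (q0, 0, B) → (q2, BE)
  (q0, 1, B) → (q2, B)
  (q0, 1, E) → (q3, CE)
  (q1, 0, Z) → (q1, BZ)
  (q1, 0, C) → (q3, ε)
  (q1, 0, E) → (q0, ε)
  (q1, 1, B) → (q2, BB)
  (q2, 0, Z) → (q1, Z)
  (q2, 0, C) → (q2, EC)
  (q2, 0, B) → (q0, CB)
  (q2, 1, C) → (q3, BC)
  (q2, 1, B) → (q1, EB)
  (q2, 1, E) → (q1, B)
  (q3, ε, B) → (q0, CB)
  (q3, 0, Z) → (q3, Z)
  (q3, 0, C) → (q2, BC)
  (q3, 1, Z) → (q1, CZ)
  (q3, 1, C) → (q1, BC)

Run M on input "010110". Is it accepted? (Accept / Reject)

(q0, 010110, Z)
  read 0, top Z: go to q3, push Z → (q3, 10110, Z)
  read 1, top Z: go to q1, push CZ → (q1, 0110, CZ)
  read 0, top C: go to q3, push ε → (q3, 110, Z)
  read 1, top Z: go to q1, push CZ → (q1, 10, CZ)
No transition applies at (q1, 10, CZ); input not fully consumed.

Reject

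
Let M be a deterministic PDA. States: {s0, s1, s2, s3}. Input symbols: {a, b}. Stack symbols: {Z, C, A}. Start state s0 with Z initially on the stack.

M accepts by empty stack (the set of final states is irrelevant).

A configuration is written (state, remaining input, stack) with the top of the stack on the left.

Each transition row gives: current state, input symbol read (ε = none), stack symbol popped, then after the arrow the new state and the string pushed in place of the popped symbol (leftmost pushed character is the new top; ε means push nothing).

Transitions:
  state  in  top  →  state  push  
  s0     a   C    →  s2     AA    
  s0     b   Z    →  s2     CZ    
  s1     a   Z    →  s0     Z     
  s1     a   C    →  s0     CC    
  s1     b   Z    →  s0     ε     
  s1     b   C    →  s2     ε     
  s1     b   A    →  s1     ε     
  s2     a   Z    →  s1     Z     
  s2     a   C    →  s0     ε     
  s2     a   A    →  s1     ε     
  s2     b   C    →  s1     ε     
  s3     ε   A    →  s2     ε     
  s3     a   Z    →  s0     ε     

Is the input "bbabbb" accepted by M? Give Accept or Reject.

Accept

(s0, bbabbb, Z) ⊢ (s2, babbb, CZ) ⊢ (s1, abbb, Z) ⊢ (s0, bbb, Z) ⊢ (s2, bb, CZ) ⊢ (s1, b, Z) ⊢ (s0, ε, ε)
All input consumed and the stack is empty.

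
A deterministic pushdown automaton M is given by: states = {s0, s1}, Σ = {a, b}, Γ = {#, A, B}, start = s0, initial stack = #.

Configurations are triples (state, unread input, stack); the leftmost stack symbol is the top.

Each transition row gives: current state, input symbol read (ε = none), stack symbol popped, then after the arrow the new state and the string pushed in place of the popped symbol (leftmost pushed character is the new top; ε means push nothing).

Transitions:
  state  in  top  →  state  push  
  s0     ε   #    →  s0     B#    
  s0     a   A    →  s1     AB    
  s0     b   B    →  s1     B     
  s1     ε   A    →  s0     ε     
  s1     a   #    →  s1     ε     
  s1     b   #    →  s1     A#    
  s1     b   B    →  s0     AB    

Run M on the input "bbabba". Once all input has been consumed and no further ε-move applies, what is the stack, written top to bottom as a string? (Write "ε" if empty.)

(s0, bbabba, #)
  ε-move, top #: go to s0, push B# → (s0, bbabba, B#)
  read b, top B: go to s1, push B → (s1, babba, B#)
  read b, top B: go to s0, push AB → (s0, abba, AB#)
  read a, top A: go to s1, push AB → (s1, bba, ABB#)
  ε-move, top A: go to s0, push ε → (s0, bba, BB#)
  read b, top B: go to s1, push B → (s1, ba, BB#)
  read b, top B: go to s0, push AB → (s0, a, ABB#)
  read a, top A: go to s1, push AB → (s1, ε, ABBB#)
  ε-move, top A: go to s0, push ε → (s0, ε, BBB#)
All input consumed in state s0 with stack BBB#.

BBB#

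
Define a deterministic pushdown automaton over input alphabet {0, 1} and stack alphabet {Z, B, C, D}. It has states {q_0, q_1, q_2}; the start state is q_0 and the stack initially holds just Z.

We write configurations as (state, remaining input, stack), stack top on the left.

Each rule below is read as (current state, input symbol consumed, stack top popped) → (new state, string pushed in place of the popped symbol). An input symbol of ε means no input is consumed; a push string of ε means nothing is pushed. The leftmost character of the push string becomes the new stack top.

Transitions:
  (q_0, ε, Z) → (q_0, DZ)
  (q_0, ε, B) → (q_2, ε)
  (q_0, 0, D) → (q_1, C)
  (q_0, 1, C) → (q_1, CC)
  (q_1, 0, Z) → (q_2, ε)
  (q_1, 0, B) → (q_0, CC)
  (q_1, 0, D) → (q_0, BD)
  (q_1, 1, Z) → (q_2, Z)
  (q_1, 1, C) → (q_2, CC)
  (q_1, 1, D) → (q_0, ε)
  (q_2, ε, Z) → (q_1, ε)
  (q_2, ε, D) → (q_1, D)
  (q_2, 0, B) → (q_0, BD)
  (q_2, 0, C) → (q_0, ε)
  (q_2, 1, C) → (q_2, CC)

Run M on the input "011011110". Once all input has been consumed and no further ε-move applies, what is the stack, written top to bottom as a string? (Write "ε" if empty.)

CCCCCZ

(q_0, 011011110, Z)
  ε-move, top Z: go to q_0, push DZ → (q_0, 011011110, DZ)
  read 0, top D: go to q_1, push C → (q_1, 11011110, CZ)
  read 1, top C: go to q_2, push CC → (q_2, 1011110, CCZ)
  read 1, top C: go to q_2, push CC → (q_2, 011110, CCCZ)
  read 0, top C: go to q_0, push ε → (q_0, 11110, CCZ)
  read 1, top C: go to q_1, push CC → (q_1, 1110, CCCZ)
  read 1, top C: go to q_2, push CC → (q_2, 110, CCCCZ)
  read 1, top C: go to q_2, push CC → (q_2, 10, CCCCCZ)
  read 1, top C: go to q_2, push CC → (q_2, 0, CCCCCCZ)
  read 0, top C: go to q_0, push ε → (q_0, ε, CCCCCZ)
All input consumed in state q_0 with stack CCCCCZ.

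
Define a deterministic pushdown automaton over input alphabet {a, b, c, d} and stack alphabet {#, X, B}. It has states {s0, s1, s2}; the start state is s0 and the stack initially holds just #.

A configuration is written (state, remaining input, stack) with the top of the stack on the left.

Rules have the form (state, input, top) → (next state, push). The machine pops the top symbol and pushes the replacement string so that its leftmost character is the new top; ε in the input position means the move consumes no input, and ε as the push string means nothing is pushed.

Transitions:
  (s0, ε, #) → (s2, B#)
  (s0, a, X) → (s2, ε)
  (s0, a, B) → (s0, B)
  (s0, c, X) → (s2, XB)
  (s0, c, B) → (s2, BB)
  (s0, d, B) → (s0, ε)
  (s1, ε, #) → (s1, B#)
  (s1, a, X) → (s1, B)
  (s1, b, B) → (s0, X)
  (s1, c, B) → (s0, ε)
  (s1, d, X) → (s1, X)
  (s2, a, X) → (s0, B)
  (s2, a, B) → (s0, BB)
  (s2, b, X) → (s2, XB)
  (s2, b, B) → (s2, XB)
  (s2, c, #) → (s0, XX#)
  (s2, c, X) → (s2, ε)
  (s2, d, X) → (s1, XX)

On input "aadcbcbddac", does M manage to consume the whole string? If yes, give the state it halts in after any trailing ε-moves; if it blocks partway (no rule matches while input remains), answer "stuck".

(s0, aadcbcbddac, #)
  ε-move, top #: go to s2, push B# → (s2, aadcbcbddac, B#)
  read a, top B: go to s0, push BB → (s0, adcbcbddac, BB#)
  read a, top B: go to s0, push B → (s0, dcbcbddac, BB#)
  read d, top B: go to s0, push ε → (s0, cbcbddac, B#)
  read c, top B: go to s2, push BB → (s2, bcbddac, BB#)
  read b, top B: go to s2, push XB → (s2, cbddac, XBB#)
  read c, top X: go to s2, push ε → (s2, bddac, BB#)
  read b, top B: go to s2, push XB → (s2, ddac, XBB#)
  read d, top X: go to s1, push XX → (s1, dac, XXBB#)
  read d, top X: go to s1, push X → (s1, ac, XXBB#)
  read a, top X: go to s1, push B → (s1, c, BXBB#)
  read c, top B: go to s0, push ε → (s0, ε, XBB#)
All input consumed; M is in state s0.

s0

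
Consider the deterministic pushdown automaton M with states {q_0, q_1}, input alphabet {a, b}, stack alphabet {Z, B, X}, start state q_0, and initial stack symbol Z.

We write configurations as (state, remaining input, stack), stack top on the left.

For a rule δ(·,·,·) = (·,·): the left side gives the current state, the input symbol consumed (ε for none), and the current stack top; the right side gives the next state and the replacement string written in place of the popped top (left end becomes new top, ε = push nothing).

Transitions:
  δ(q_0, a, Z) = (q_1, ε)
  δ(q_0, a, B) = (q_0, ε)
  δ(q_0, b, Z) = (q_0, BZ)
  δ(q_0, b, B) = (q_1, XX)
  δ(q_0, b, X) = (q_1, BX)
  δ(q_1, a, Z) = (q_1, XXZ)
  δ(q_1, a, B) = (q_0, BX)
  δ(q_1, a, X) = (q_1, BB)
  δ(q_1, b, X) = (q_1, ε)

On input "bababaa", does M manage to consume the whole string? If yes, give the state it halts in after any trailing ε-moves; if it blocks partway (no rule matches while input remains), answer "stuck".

(q_0, bababaa, Z)
  read b, top Z: go to q_0, push BZ → (q_0, ababaa, BZ)
  read a, top B: go to q_0, push ε → (q_0, babaa, Z)
  read b, top Z: go to q_0, push BZ → (q_0, abaa, BZ)
  read a, top B: go to q_0, push ε → (q_0, baa, Z)
  read b, top Z: go to q_0, push BZ → (q_0, aa, BZ)
  read a, top B: go to q_0, push ε → (q_0, a, Z)
  read a, top Z: go to q_1, push ε → (q_1, ε, ε)
All input consumed; M is in state q_1.

q_1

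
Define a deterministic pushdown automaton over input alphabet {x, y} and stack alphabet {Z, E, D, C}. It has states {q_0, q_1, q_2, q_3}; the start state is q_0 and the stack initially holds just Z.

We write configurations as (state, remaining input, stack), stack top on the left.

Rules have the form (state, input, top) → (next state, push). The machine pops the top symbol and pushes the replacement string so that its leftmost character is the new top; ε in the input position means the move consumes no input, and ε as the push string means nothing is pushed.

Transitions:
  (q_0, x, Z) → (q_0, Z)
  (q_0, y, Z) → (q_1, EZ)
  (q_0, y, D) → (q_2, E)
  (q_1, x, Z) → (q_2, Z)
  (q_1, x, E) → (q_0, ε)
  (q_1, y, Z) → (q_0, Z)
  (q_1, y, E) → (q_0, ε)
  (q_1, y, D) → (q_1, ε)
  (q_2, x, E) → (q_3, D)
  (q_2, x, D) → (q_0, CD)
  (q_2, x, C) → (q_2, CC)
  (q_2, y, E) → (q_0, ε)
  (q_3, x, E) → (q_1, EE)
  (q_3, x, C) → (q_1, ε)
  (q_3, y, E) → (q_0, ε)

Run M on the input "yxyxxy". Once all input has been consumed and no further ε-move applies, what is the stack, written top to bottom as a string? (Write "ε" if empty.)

(q_0, yxyxxy, Z) ⊢ (q_1, xyxxy, EZ) ⊢ (q_0, yxxy, Z) ⊢ (q_1, xxy, EZ) ⊢ (q_0, xy, Z) ⊢ (q_0, y, Z) ⊢ (q_1, ε, EZ)
All input consumed in state q_1 with stack EZ.

EZ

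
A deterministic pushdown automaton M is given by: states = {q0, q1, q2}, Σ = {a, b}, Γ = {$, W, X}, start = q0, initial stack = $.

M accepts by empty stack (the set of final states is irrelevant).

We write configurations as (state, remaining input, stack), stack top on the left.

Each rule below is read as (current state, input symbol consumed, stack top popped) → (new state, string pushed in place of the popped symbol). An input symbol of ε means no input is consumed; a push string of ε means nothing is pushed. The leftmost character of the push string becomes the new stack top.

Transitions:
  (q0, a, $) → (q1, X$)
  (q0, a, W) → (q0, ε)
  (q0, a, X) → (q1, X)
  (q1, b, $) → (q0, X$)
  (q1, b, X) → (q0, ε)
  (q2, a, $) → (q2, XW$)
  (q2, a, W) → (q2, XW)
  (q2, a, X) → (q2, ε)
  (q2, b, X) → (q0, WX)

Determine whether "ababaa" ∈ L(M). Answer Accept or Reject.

Reject

(q0, ababaa, $)
  read a, top $: go to q1, push X$ → (q1, babaa, X$)
  read b, top X: go to q0, push ε → (q0, abaa, $)
  read a, top $: go to q1, push X$ → (q1, baa, X$)
  read b, top X: go to q0, push ε → (q0, aa, $)
  read a, top $: go to q1, push X$ → (q1, a, X$)
No transition applies at (q1, a, X$); input not fully consumed.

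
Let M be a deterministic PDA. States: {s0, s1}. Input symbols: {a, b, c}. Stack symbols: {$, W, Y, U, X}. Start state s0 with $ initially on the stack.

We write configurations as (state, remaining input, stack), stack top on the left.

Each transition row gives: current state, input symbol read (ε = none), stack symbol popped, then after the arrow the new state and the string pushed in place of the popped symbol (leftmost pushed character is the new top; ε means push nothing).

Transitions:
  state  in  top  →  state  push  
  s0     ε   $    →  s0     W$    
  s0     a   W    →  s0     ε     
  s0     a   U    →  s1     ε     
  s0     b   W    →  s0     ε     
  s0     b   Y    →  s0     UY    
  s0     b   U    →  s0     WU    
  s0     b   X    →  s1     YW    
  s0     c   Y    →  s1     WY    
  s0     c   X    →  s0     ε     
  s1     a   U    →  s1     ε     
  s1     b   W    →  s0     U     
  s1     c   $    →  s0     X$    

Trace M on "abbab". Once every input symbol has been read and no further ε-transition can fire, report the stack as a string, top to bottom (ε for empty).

(s0, abbab, $) ⊢ (s0, abbab, W$) ⊢ (s0, bbab, $) ⊢ (s0, bbab, W$) ⊢ (s0, bab, $) ⊢ (s0, bab, W$) ⊢ (s0, ab, $) ⊢ (s0, ab, W$) ⊢ (s0, b, $) ⊢ (s0, b, W$) ⊢ (s0, ε, $) ⊢ (s0, ε, W$)
All input consumed in state s0 with stack W$.

W$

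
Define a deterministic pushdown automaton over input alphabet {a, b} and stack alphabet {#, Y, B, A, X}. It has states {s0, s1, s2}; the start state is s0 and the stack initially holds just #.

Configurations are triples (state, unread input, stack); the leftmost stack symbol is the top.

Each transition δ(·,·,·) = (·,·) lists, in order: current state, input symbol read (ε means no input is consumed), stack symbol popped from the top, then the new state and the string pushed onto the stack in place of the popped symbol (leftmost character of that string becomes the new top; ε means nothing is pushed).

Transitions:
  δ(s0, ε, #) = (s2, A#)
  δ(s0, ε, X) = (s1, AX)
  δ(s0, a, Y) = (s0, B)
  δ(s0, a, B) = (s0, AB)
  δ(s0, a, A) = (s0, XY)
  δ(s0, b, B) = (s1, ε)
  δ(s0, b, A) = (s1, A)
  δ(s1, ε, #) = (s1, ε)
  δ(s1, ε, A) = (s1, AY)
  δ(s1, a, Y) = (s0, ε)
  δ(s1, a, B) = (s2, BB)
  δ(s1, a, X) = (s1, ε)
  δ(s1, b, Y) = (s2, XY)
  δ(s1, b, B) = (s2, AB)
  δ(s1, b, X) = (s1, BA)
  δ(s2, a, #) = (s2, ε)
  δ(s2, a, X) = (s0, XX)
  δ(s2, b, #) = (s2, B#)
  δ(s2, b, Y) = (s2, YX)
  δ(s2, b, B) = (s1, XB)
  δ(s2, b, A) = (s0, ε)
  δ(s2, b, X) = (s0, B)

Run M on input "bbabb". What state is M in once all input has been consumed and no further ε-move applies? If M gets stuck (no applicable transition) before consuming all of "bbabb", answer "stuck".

stuck

(s0, bbabb, #)
  ε-move, top #: go to s2, push A# → (s2, bbabb, A#)
  read b, top A: go to s0, push ε → (s0, babb, #)
  ε-move, top #: go to s2, push A# → (s2, babb, A#)
  read b, top A: go to s0, push ε → (s0, abb, #)
  ε-move, top #: go to s2, push A# → (s2, abb, A#)
No transition for (s2, a, top A); M blocks with input abb remaining.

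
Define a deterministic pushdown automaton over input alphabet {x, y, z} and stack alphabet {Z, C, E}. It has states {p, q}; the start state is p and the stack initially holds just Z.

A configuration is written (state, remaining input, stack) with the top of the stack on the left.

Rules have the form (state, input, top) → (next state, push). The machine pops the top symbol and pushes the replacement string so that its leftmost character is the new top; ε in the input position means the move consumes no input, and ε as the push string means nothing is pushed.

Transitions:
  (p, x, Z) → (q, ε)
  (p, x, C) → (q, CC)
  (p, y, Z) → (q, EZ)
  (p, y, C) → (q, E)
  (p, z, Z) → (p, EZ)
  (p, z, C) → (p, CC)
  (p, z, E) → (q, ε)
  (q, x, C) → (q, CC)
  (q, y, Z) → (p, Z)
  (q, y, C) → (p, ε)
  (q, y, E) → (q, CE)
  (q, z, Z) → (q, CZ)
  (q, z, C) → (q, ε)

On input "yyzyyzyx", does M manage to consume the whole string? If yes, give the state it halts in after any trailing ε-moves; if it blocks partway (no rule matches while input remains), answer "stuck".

q

(p, yyzyyzyx, Z)
  read y, top Z: go to q, push EZ → (q, yzyyzyx, EZ)
  read y, top E: go to q, push CE → (q, zyyzyx, CEZ)
  read z, top C: go to q, push ε → (q, yyzyx, EZ)
  read y, top E: go to q, push CE → (q, yzyx, CEZ)
  read y, top C: go to p, push ε → (p, zyx, EZ)
  read z, top E: go to q, push ε → (q, yx, Z)
  read y, top Z: go to p, push Z → (p, x, Z)
  read x, top Z: go to q, push ε → (q, ε, ε)
All input consumed; M is in state q.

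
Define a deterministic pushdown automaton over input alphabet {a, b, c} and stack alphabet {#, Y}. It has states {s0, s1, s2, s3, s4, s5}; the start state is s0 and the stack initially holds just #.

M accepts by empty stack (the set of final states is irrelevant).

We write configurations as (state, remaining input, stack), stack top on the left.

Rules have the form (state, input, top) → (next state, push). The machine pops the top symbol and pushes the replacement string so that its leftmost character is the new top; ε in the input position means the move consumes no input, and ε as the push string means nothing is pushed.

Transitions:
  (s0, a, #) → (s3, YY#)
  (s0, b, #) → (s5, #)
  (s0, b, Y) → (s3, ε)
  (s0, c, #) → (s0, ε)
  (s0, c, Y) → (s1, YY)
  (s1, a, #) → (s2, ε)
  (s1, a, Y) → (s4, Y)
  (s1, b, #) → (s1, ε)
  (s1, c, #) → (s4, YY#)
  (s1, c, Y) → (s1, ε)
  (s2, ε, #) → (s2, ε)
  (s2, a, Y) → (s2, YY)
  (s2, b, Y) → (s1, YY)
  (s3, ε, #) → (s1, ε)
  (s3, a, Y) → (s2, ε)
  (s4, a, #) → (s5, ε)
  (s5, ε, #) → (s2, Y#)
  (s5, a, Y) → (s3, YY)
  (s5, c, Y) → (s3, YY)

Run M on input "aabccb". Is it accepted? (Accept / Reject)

Accept

(s0, aabccb, #)
  read a, top #: go to s3, push YY# → (s3, abccb, YY#)
  read a, top Y: go to s2, push ε → (s2, bccb, Y#)
  read b, top Y: go to s1, push YY → (s1, ccb, YY#)
  read c, top Y: go to s1, push ε → (s1, cb, Y#)
  read c, top Y: go to s1, push ε → (s1, b, #)
  read b, top #: go to s1, push ε → (s1, ε, ε)
All input consumed and the stack is empty.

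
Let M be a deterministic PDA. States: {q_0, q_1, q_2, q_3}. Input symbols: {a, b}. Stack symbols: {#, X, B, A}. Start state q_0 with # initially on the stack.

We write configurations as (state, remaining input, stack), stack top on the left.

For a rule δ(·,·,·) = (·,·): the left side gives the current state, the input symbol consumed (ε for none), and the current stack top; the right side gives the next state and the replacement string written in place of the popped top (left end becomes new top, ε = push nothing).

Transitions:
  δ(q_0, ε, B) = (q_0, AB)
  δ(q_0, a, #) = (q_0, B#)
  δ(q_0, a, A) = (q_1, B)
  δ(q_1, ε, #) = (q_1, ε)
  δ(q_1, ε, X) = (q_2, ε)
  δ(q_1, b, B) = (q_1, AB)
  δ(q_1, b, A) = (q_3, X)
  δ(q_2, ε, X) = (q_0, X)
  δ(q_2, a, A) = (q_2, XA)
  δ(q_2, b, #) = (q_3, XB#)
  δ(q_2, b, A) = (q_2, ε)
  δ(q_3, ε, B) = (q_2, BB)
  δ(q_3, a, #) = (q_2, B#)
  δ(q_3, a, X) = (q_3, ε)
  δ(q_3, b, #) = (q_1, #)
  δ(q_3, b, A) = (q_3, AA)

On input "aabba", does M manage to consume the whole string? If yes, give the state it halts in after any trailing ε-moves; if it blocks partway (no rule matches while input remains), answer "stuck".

q_2

(q_0, aabba, #) ⊢ (q_0, abba, B#) ⊢ (q_0, abba, AB#) ⊢ (q_1, bba, BB#) ⊢ (q_1, ba, ABB#) ⊢ (q_3, a, XBB#) ⊢ (q_3, ε, BB#) ⊢ (q_2, ε, BBB#)
All input consumed; M is in state q_2.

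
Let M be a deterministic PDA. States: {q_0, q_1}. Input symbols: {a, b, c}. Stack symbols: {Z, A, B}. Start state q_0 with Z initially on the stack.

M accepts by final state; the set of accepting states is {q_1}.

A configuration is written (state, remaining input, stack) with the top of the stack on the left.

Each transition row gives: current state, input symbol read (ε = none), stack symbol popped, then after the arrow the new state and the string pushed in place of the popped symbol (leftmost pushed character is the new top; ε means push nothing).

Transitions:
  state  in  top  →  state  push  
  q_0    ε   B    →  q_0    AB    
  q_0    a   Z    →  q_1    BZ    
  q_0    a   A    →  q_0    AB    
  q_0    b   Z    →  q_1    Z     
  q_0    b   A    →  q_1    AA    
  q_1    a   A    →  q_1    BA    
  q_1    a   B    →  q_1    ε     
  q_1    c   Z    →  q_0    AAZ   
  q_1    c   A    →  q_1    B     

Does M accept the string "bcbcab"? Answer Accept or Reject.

(q_0, bcbcab, Z)
  read b, top Z: go to q_1, push Z → (q_1, cbcab, Z)
  read c, top Z: go to q_0, push AAZ → (q_0, bcab, AAZ)
  read b, top A: go to q_1, push AA → (q_1, cab, AAAZ)
  read c, top A: go to q_1, push B → (q_1, ab, BAAZ)
  read a, top B: go to q_1, push ε → (q_1, b, AAZ)
No transition applies at (q_1, b, AAZ); input not fully consumed.

Reject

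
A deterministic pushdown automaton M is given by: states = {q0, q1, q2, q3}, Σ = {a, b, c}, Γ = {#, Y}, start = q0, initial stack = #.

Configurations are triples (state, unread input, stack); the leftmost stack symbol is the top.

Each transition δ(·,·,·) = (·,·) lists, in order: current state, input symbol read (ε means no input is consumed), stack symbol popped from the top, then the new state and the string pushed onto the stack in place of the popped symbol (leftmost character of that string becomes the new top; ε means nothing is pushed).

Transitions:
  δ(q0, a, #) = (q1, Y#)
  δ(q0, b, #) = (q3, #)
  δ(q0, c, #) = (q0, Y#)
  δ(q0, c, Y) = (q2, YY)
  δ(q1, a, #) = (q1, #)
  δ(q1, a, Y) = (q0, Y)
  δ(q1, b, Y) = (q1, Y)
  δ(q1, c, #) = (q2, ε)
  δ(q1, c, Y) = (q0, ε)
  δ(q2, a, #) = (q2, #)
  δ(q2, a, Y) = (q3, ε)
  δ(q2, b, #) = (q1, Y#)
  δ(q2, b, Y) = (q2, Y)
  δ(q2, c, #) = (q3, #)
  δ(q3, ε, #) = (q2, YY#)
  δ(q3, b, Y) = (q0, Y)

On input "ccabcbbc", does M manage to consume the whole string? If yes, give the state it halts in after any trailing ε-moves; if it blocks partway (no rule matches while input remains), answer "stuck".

stuck

(q0, ccabcbbc, #)
  read c, top #: go to q0, push Y# → (q0, cabcbbc, Y#)
  read c, top Y: go to q2, push YY → (q2, abcbbc, YY#)
  read a, top Y: go to q3, push ε → (q3, bcbbc, Y#)
  read b, top Y: go to q0, push Y → (q0, cbbc, Y#)
  read c, top Y: go to q2, push YY → (q2, bbc, YY#)
  read b, top Y: go to q2, push Y → (q2, bc, YY#)
  read b, top Y: go to q2, push Y → (q2, c, YY#)
No transition for (q2, c, top Y); M blocks with input c remaining.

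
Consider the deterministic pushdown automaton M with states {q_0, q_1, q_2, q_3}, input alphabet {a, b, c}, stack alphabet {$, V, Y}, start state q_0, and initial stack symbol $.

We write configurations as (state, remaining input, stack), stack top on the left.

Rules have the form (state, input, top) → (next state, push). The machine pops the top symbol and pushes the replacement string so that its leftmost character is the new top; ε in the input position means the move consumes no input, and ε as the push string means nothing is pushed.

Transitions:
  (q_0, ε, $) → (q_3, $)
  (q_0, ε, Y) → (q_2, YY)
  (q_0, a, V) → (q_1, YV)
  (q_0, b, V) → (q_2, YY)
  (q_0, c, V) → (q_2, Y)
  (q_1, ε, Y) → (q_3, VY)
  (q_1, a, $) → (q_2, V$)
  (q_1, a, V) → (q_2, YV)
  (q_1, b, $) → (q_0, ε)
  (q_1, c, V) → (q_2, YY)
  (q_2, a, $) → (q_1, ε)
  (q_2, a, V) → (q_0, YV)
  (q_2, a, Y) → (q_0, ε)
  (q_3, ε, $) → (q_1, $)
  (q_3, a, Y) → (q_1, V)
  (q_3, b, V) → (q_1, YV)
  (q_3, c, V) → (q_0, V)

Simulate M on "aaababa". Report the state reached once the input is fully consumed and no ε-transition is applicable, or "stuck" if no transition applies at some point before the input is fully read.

stuck

(q_0, aaababa, $)
  ε-move, top $: go to q_3, push $ → (q_3, aaababa, $)
  ε-move, top $: go to q_1, push $ → (q_1, aaababa, $)
  read a, top $: go to q_2, push V$ → (q_2, aababa, V$)
  read a, top V: go to q_0, push YV → (q_0, ababa, YV$)
  ε-move, top Y: go to q_2, push YY → (q_2, ababa, YYV$)
  read a, top Y: go to q_0, push ε → (q_0, baba, YV$)
  ε-move, top Y: go to q_2, push YY → (q_2, baba, YYV$)
No transition for (q_2, b, top Y); M blocks with input baba remaining.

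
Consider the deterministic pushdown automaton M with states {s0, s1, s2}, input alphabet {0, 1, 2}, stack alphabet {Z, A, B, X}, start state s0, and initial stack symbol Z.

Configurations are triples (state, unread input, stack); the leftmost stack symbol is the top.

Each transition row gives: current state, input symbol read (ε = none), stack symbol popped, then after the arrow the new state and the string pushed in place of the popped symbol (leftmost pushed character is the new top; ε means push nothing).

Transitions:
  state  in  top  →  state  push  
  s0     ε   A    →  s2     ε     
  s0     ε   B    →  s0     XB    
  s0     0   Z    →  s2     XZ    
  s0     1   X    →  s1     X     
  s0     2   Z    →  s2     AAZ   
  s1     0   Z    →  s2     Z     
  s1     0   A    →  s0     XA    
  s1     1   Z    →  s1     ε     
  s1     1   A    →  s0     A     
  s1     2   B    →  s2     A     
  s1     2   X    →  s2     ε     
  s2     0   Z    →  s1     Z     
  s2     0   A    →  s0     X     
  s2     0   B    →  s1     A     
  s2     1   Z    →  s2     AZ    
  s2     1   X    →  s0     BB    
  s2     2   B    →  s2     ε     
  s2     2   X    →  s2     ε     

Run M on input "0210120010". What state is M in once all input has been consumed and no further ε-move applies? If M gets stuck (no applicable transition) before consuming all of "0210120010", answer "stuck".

(s0, 0210120010, Z) ⊢ (s2, 210120010, XZ) ⊢ (s2, 10120010, Z) ⊢ (s2, 0120010, AZ) ⊢ (s0, 120010, XZ) ⊢ (s1, 20010, XZ) ⊢ (s2, 0010, Z) ⊢ (s1, 010, Z) ⊢ (s2, 10, Z) ⊢ (s2, 0, AZ) ⊢ (s0, ε, XZ)
All input consumed; M is in state s0.

s0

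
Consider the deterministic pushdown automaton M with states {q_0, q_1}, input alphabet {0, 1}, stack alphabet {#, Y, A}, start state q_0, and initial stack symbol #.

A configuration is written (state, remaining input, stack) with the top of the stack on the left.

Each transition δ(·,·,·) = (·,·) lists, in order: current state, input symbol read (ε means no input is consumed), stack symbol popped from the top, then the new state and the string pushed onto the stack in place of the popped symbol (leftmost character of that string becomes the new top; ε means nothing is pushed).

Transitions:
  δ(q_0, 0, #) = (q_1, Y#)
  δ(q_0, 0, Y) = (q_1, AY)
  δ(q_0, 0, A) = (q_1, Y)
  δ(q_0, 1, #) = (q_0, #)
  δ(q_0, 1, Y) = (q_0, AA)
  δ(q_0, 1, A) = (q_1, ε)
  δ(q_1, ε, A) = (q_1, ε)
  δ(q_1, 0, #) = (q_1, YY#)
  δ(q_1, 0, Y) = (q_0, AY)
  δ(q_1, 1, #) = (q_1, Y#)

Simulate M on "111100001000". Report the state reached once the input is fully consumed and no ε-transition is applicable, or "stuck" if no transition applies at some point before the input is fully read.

q_0

(q_0, 111100001000, #) ⊢ (q_0, 11100001000, #) ⊢ (q_0, 1100001000, #) ⊢ (q_0, 100001000, #) ⊢ (q_0, 00001000, #) ⊢ (q_1, 0001000, Y#) ⊢ (q_0, 001000, AY#) ⊢ (q_1, 01000, YY#) ⊢ (q_0, 1000, AYY#) ⊢ (q_1, 000, YY#) ⊢ (q_0, 00, AYY#) ⊢ (q_1, 0, YYY#) ⊢ (q_0, ε, AYYY#)
All input consumed; M is in state q_0.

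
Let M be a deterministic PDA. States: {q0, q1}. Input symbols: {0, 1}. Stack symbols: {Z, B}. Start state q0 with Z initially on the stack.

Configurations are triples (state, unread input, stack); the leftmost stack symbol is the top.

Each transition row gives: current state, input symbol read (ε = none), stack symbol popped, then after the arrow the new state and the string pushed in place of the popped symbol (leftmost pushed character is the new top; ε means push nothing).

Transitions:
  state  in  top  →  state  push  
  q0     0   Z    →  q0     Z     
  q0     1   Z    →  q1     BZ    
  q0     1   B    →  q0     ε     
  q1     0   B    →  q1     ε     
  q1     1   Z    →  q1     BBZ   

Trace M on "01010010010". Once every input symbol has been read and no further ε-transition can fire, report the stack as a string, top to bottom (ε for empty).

BZ

(q0, 01010010010, Z)
  read 0, top Z: go to q0, push Z → (q0, 1010010010, Z)
  read 1, top Z: go to q1, push BZ → (q1, 010010010, BZ)
  read 0, top B: go to q1, push ε → (q1, 10010010, Z)
  read 1, top Z: go to q1, push BBZ → (q1, 0010010, BBZ)
  read 0, top B: go to q1, push ε → (q1, 010010, BZ)
  read 0, top B: go to q1, push ε → (q1, 10010, Z)
  read 1, top Z: go to q1, push BBZ → (q1, 0010, BBZ)
  read 0, top B: go to q1, push ε → (q1, 010, BZ)
  read 0, top B: go to q1, push ε → (q1, 10, Z)
  read 1, top Z: go to q1, push BBZ → (q1, 0, BBZ)
  read 0, top B: go to q1, push ε → (q1, ε, BZ)
All input consumed in state q1 with stack BZ.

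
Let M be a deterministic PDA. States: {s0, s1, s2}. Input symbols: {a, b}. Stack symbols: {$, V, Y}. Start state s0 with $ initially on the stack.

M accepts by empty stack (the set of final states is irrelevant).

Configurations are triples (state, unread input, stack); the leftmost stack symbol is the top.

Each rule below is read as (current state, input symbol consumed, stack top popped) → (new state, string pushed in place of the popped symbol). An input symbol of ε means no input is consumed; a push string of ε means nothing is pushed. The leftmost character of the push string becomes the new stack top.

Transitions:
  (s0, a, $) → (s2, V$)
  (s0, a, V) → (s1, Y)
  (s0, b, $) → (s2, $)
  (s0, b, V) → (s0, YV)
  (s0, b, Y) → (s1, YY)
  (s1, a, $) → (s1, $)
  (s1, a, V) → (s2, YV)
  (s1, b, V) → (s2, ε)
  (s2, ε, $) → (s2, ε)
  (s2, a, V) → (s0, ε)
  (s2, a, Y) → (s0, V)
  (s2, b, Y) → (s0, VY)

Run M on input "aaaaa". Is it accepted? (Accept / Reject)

(s0, aaaaa, $)
  read a, top $: go to s2, push V$ → (s2, aaaa, V$)
  read a, top V: go to s0, push ε → (s0, aaa, $)
  read a, top $: go to s2, push V$ → (s2, aa, V$)
  read a, top V: go to s0, push ε → (s0, a, $)
  read a, top $: go to s2, push V$ → (s2, ε, V$)
All input consumed; stack is V$, not empty, and no further ε-move applies.

Reject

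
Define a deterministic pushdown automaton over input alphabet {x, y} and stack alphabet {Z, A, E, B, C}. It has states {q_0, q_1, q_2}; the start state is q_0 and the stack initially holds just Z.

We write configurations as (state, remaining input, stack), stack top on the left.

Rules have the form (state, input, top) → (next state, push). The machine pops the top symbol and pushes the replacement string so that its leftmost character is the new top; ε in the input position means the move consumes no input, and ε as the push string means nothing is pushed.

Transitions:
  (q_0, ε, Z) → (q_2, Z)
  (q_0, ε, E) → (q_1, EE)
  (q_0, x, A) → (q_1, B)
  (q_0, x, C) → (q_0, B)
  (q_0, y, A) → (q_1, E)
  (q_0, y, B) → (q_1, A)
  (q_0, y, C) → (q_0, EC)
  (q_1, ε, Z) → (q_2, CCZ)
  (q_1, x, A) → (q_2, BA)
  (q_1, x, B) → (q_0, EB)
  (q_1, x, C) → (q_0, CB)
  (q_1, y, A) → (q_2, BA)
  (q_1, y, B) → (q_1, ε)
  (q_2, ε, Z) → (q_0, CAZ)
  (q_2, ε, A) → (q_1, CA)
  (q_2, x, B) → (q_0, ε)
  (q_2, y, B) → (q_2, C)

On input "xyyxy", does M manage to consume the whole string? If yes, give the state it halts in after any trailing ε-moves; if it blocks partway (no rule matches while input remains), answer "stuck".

q_1

(q_0, xyyxy, Z)
  ε-move, top Z: go to q_2, push Z → (q_2, xyyxy, Z)
  ε-move, top Z: go to q_0, push CAZ → (q_0, xyyxy, CAZ)
  read x, top C: go to q_0, push B → (q_0, yyxy, BAZ)
  read y, top B: go to q_1, push A → (q_1, yxy, AAZ)
  read y, top A: go to q_2, push BA → (q_2, xy, BAAZ)
  read x, top B: go to q_0, push ε → (q_0, y, AAZ)
  read y, top A: go to q_1, push E → (q_1, ε, EAZ)
All input consumed; M is in state q_1.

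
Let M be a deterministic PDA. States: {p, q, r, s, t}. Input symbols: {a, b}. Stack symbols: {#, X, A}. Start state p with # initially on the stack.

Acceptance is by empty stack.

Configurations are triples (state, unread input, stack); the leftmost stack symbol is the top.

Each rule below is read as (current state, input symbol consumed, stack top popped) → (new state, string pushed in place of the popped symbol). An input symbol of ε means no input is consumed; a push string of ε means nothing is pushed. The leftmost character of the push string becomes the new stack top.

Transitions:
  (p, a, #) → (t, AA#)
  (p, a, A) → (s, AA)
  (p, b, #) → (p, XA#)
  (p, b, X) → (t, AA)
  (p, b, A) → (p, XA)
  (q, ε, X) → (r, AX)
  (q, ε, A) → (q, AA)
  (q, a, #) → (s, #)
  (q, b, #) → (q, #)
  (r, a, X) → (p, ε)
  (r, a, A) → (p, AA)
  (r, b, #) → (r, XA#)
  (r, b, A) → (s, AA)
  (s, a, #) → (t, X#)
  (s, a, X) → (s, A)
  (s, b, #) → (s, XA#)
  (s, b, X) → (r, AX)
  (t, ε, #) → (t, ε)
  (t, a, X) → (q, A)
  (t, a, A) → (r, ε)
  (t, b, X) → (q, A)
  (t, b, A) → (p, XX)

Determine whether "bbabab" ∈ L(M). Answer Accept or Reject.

(p, bbabab, #) ⊢ (p, babab, XA#) ⊢ (t, abab, AAA#) ⊢ (r, bab, AA#) ⊢ (s, ab, AAA#)
No transition applies at (s, ab, AAA#); input not fully consumed.

Reject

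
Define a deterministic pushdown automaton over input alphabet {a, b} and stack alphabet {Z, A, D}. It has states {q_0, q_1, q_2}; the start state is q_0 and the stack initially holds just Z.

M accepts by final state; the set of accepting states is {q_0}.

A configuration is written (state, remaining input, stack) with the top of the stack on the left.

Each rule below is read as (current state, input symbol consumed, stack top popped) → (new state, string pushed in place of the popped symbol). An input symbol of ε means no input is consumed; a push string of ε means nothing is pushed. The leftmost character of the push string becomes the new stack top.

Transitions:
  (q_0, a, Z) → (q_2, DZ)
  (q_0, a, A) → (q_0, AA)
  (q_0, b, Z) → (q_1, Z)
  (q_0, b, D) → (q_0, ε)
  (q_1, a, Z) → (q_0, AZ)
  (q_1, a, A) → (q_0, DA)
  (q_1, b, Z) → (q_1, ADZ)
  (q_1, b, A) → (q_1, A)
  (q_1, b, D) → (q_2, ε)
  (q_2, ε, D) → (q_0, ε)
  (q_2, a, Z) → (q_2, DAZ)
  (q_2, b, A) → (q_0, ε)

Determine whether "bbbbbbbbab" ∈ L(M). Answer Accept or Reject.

Accept

(q_0, bbbbbbbbab, Z) ⊢ (q_1, bbbbbbbab, Z) ⊢ (q_1, bbbbbbab, ADZ) ⊢ (q_1, bbbbbab, ADZ) ⊢ (q_1, bbbbab, ADZ) ⊢ (q_1, bbbab, ADZ) ⊢ (q_1, bbab, ADZ) ⊢ (q_1, bab, ADZ) ⊢ (q_1, ab, ADZ) ⊢ (q_0, b, DADZ) ⊢ (q_0, ε, ADZ)
All input consumed; state q_0 ∈ F.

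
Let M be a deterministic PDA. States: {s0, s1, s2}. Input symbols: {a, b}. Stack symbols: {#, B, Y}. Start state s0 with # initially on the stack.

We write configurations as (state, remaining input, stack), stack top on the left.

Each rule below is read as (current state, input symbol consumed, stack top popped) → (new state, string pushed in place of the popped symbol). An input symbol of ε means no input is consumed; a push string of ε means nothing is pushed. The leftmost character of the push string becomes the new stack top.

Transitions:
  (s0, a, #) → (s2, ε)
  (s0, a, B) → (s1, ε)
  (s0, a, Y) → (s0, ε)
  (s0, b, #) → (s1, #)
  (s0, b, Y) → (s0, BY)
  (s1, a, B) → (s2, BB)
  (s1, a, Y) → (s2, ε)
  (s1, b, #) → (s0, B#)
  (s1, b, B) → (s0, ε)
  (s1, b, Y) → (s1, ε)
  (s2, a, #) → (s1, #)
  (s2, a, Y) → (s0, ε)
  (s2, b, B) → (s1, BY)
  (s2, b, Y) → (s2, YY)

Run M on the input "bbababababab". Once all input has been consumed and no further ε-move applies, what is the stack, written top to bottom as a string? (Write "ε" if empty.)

(s0, bbababababab, #)
  read b, top #: go to s1, push # → (s1, bababababab, #)
  read b, top #: go to s0, push B# → (s0, ababababab, B#)
  read a, top B: go to s1, push ε → (s1, babababab, #)
  read b, top #: go to s0, push B# → (s0, abababab, B#)
  read a, top B: go to s1, push ε → (s1, bababab, #)
  read b, top #: go to s0, push B# → (s0, ababab, B#)
  read a, top B: go to s1, push ε → (s1, babab, #)
  read b, top #: go to s0, push B# → (s0, abab, B#)
  read a, top B: go to s1, push ε → (s1, bab, #)
  read b, top #: go to s0, push B# → (s0, ab, B#)
  read a, top B: go to s1, push ε → (s1, b, #)
  read b, top #: go to s0, push B# → (s0, ε, B#)
All input consumed in state s0 with stack B#.

B#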